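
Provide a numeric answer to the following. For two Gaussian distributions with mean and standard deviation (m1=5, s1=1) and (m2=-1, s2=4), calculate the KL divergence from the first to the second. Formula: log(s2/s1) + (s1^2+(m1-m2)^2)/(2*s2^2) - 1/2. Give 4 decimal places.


KL divergence between normal distributions:
KL = log(s2/s1) + (s1^2 + (m1-m2)^2)/(2*s2^2) - 1/2.
log(4/1) = 1.386294.
(1^2 + (5--1)^2)/(2*4^2) = (1 + 36)/32 = 1.15625.
KL = 1.386294 + 1.15625 - 0.5 = 2.0425

2.0425


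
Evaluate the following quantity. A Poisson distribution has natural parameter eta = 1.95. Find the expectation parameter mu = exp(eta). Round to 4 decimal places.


Expectation parameter for Poisson exponential family:
mu = exp(eta).
eta = 1.95.
mu = exp(1.95) = 7.0287

7.0287


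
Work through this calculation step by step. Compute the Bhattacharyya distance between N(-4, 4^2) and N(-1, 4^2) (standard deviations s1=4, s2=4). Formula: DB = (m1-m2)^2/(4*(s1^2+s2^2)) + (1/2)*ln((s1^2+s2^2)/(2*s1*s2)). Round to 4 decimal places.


Bhattacharyya distance between two Gaussians:
DB = (m1-m2)^2/(4*(s1^2+s2^2)) + (1/2)*ln((s1^2+s2^2)/(2*s1*s2)).
(m1-m2)^2 = (-3)^2 = 9.
s1^2+s2^2 = 16 + 16 = 32.
term1 = 9/128 = 0.070312.
term2 = 0.5*ln(32/32.0) = 0.0.
DB = 0.070312 + 0.0 = 0.0703

0.0703


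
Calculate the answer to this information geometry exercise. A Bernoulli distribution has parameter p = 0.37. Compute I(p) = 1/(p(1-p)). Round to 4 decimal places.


For Bernoulli(p), Fisher information is I(p) = 1/(p*(1-p)).
p = 0.37, 1-p = 0.63.
p*(1-p) = 0.2331.
I(p) = 1/0.2331 = 4.2900

4.2900


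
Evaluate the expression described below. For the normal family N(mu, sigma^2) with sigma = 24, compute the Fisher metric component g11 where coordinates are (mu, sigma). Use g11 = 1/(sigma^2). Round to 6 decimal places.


For the 2-parameter normal family, the Fisher metric has:
  g11 = 1/sigma^2, g22 = 2/sigma^2.
sigma = 24, sigma^2 = 576.
g11 = 0.001736

0.001736


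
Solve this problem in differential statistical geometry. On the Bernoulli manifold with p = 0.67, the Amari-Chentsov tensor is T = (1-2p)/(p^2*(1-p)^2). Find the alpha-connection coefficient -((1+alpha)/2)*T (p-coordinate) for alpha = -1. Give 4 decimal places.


Skewness (Amari-Chentsov) tensor: T = (1-2p)/(p^2*(1-p)^2).
p = 0.67, 1-2p = -0.34, p^2 = 0.4489, (1-p)^2 = 0.1089.
T = -0.34/(0.4489 * 0.1089) = -6.955069.
In the p-coordinate, Gamma^(alpha) = Gamma^(0) - (alpha/2)*T with Gamma^(0) = (1/2)*g'(p) = -T/2,
so Gamma^(alpha) = -((1+alpha)/2)*T.
alpha = -1, -(1+alpha)/2 = 0.0.
Gamma = 0.0 * -6.955069 = 0.0000

0.0000


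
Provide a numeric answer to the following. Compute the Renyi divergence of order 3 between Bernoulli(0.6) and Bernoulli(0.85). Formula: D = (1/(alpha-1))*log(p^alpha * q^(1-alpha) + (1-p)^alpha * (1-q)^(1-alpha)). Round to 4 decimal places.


Renyi divergence of order alpha between Bernoulli distributions:
D = (1/(alpha-1))*log(p^alpha * q^(1-alpha) + (1-p)^alpha * (1-q)^(1-alpha)).
alpha = 3, p = 0.6, q = 0.85.
p^alpha * q^(1-alpha) = 0.6^3 * 0.85^-2 = 0.298962.
(1-p)^alpha * (1-q)^(1-alpha) = 0.4^3 * 0.15^-2 = 2.844444.
sum = 0.298962 + 2.844444 = 3.143406.
D = (1/2)*log(3.143406) = 0.5727

0.5727


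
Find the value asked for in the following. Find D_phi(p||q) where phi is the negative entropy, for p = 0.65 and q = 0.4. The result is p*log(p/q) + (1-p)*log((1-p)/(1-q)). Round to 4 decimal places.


Bregman divergence with negative entropy generator:
D = p*log(p/q) + (1-p)*log((1-p)/(1-q)).
p = 0.65, q = 0.4.
p*log(p/q) = 0.65*log(0.65/0.4) = 0.31558.
(1-p)*log((1-p)/(1-q)) = 0.35*log(0.35/0.6) = -0.188649.
D = 0.31558 + -0.188649 = 0.1269

0.1269


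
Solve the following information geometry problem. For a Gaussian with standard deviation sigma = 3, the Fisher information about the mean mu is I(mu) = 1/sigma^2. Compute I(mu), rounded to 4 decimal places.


The Fisher information for the mean of a normal distribution is I(mu) = 1/sigma^2.
sigma = 3, so sigma^2 = 9.
I(mu) = 1/9 = 0.1111

0.1111


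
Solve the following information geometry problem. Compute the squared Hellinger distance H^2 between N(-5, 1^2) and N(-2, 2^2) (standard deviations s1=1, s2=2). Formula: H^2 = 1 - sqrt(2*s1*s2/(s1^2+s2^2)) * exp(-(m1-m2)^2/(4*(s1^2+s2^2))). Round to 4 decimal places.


Squared Hellinger distance for Gaussians:
H^2 = 1 - sqrt(2*s1*s2/(s1^2+s2^2)) * exp(-(m1-m2)^2/(4*(s1^2+s2^2))).
s1^2 = 1, s2^2 = 4, s1^2+s2^2 = 5.
sqrt(2*1*2/(5)) = 0.894427.
(m1-m2)^2 = (-3)^2 = 9.
exp(-9/(4*5)) = exp(-0.45) = 0.637628.
H^2 = 1 - 0.894427*0.637628 = 0.4297

0.4297


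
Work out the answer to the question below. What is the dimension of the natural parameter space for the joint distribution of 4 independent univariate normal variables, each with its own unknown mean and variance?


Exponential family dimension calculation:
Each univariate normal has two natural parameters (mu/sigma^2 and -1/(2 sigma^2)).
With 4 independent components, dim = 2 * 4 = 8.

8


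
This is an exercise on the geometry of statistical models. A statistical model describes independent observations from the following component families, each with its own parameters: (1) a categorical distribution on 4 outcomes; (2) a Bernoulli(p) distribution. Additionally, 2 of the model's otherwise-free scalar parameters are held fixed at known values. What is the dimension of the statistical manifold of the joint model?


The dimension of a statistical manifold equals the number of free
(independent) real parameters of the model. For a product of independent
blocks the parameter counts add.
- categorical on 4 outcomes (probabilities sum to 1): 4-1 = 3.
- Bernoulli (p): 1.
Total = 3 + 1 = 4.
2 parameter(s) fixed at known values: 4 - 2 = 2.
Dimension = 2

2


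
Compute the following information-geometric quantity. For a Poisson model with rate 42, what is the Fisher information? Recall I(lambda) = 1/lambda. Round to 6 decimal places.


Fisher information for Poisson: I(lambda) = 1/lambda.
lambda = 42.
I(lambda) = 1/42 = 0.023810

0.023810


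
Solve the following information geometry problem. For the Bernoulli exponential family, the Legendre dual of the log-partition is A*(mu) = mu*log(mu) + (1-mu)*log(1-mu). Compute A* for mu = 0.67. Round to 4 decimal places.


Legendre transform for Bernoulli:
A*(mu) = mu*log(mu) + (1-mu)*log(1-mu).
mu = 0.67, 1-mu = 0.33.
mu*log(mu) = 0.67*log(0.67) = -0.26832.
(1-mu)*log(1-mu) = 0.33*log(0.33) = -0.365859.
A* = -0.26832 + -0.365859 = -0.6342

-0.6342


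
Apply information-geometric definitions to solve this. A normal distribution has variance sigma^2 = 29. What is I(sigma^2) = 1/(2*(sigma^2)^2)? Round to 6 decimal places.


Fisher information for variance: I(sigma^2) = 1/(2*sigma^4).
sigma^2 = 29, so sigma^4 = 841.
I = 1/(2*841) = 1/1682 = 0.000595

0.000595


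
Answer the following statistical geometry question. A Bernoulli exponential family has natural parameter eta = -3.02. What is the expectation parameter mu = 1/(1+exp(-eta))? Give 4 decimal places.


Dual coordinate (expectation parameter) for Bernoulli:
mu = 1/(1+exp(-eta)).
eta = -3.02.
exp(-eta) = exp(3.02) = 20.491292.
mu = 1/(1+20.491292) = 0.0465

0.0465


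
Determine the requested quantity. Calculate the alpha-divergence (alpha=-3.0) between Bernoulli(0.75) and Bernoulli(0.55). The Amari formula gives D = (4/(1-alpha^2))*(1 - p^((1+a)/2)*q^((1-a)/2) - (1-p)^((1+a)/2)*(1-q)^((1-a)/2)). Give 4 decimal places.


Amari alpha-divergence:
D = (4/(1-alpha^2))*(1 - p^((1+a)/2)*q^((1-a)/2) - (1-p)^((1+a)/2)*(1-q)^((1-a)/2)).
alpha = -3.0, p = 0.75, q = 0.55.
e1 = (1+alpha)/2 = -1.0, e2 = (1-alpha)/2 = 2.0.
t1 = p^e1 * q^e2 = 0.75^-1.0 * 0.55^2.0 = 0.403333.
t2 = (1-p)^e1 * (1-q)^e2 = 0.25^-1.0 * 0.45^2.0 = 0.81.
4/(1-alpha^2) = -0.5.
D = -0.5*(1 - 0.403333 - 0.81) = 0.1067

0.1067


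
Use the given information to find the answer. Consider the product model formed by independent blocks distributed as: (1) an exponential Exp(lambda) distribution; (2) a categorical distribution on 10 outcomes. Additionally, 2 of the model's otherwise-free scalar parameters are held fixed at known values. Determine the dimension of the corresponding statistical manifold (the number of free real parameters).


The dimension of a statistical manifold equals the number of free
(independent) real parameters of the model. For a product of independent
blocks the parameter counts add.
- exponential (lambda): 1.
- categorical on 10 outcomes (probabilities sum to 1): 10-1 = 9.
Total = 1 + 9 = 10.
2 parameter(s) fixed at known values: 10 - 2 = 8.
Dimension = 8

8


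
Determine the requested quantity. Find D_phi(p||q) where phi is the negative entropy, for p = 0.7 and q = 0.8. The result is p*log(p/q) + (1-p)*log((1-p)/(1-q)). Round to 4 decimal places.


Bregman divergence with negative entropy generator:
D = p*log(p/q) + (1-p)*log((1-p)/(1-q)).
p = 0.7, q = 0.8.
p*log(p/q) = 0.7*log(0.7/0.8) = -0.093472.
(1-p)*log((1-p)/(1-q)) = 0.3*log(0.3/0.2) = 0.12164.
D = -0.093472 + 0.12164 = 0.0282

0.0282


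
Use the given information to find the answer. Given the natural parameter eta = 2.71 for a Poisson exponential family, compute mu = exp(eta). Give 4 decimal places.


Expectation parameter for Poisson exponential family:
mu = exp(eta).
eta = 2.71.
mu = exp(2.71) = 15.0293

15.0293


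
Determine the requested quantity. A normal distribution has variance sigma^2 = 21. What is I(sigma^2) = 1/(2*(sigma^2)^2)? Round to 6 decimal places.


Fisher information for variance: I(sigma^2) = 1/(2*sigma^4).
sigma^2 = 21, so sigma^4 = 441.
I = 1/(2*441) = 1/882 = 0.001134

0.001134


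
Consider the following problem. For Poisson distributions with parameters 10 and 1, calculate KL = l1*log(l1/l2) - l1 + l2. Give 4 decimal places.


KL divergence for Poisson:
KL = l1*log(l1/l2) - l1 + l2.
l1 = 10, l2 = 1.
log(10/1) = 2.302585.
l1*log(l1/l2) = 10 * 2.302585 = 23.025851.
KL = 23.025851 - 10 + 1 = 14.0259

14.0259


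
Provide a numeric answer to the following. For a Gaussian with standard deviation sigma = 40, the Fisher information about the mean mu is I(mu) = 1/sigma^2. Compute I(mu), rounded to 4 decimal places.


The Fisher information for the mean of a normal distribution is I(mu) = 1/sigma^2.
sigma = 40, so sigma^2 = 1600.
I(mu) = 1/1600 = 0.0006

0.0006


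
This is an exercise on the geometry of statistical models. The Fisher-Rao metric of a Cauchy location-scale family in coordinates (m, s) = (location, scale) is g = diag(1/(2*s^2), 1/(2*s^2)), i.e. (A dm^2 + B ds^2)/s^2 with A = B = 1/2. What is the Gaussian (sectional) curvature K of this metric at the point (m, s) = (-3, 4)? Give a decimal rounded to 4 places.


The metric has the form g = (A dm^2 + B ds^2)/s^2 with A = 1/2, B = 1/2.
Substitute u = sqrt(A/B)*m: g = B*(du^2 + ds^2)/s^2, i.e. B times the
Poincare upper half-plane metric, which has constant Gaussian curvature -1.
Scaling a 2D metric by a constant c divides the Gaussian curvature by c,
so K = -1/B = -1/(1/2) = -2.0000 everywhere (the point (m, s) = (-3, 4) is irrelevant:
the curvature is constant).
The requested Gaussian curvature is K = -2.0000.

-2.0000


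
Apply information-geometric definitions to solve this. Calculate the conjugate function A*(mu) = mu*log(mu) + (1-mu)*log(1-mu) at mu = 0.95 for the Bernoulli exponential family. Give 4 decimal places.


Legendre transform for Bernoulli:
A*(mu) = mu*log(mu) + (1-mu)*log(1-mu).
mu = 0.95, 1-mu = 0.05.
mu*log(mu) = 0.95*log(0.95) = -0.048729.
(1-mu)*log(1-mu) = 0.05*log(0.05) = -0.149787.
A* = -0.048729 + -0.149787 = -0.1985

-0.1985


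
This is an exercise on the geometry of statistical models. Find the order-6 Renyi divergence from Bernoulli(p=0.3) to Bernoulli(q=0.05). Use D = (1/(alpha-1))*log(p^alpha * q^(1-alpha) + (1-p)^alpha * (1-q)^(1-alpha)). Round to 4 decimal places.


Renyi divergence of order alpha between Bernoulli distributions:
D = (1/(alpha-1))*log(p^alpha * q^(1-alpha) + (1-p)^alpha * (1-q)^(1-alpha)).
alpha = 6, p = 0.3, q = 0.05.
p^alpha * q^(1-alpha) = 0.3^6 * 0.05^-5 = 2332.8.
(1-p)^alpha * (1-q)^(1-alpha) = 0.7^6 * 0.95^-5 = 0.152044.
sum = 2332.8 + 0.152044 = 2332.952044.
D = (1/5)*log(2332.952044) = 1.5510

1.5510


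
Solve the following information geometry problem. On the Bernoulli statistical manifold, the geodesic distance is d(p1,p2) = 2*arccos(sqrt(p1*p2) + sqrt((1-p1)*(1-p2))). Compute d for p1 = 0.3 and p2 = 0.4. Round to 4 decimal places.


Geodesic distance on Bernoulli manifold:
d(p1,p2) = 2*arccos(sqrt(p1*p2) + sqrt((1-p1)*(1-p2))).
sqrt(p1*p2) = sqrt(0.3*0.4) = 0.34641.
sqrt((1-p1)*(1-p2)) = sqrt(0.7*0.6) = 0.648074.
arg = 0.34641 + 0.648074 = 0.994484.
d = 2*arccos(0.994484) = 0.2102

0.2102


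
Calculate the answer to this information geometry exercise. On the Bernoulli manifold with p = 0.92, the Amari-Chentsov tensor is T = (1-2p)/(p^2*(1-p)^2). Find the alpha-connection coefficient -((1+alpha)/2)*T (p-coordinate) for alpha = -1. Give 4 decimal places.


Skewness (Amari-Chentsov) tensor: T = (1-2p)/(p^2*(1-p)^2).
p = 0.92, 1-2p = -0.84, p^2 = 0.8464, (1-p)^2 = 0.0064.
T = -0.84/(0.8464 * 0.0064) = -155.068526.
In the p-coordinate, Gamma^(alpha) = Gamma^(0) - (alpha/2)*T with Gamma^(0) = (1/2)*g'(p) = -T/2,
so Gamma^(alpha) = -((1+alpha)/2)*T.
alpha = -1, -(1+alpha)/2 = 0.0.
Gamma = 0.0 * -155.068526 = 0.0000

0.0000


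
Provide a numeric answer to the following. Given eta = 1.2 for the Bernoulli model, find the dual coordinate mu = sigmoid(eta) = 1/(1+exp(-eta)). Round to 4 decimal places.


Dual coordinate (expectation parameter) for Bernoulli:
mu = 1/(1+exp(-eta)).
eta = 1.2.
exp(-eta) = exp(-1.2) = 0.301194.
mu = 1/(1+0.301194) = 0.7685

0.7685


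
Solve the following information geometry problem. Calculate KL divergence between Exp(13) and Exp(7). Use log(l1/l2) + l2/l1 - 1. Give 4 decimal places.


KL divergence for exponential family:
KL = log(l1/l2) + l2/l1 - 1.
log(13/7) = 0.619039.
7/13 = 0.538462.
KL = 0.619039 + 0.538462 - 1 = 0.1575

0.1575


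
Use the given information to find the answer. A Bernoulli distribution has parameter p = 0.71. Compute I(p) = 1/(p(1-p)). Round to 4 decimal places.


For Bernoulli(p), Fisher information is I(p) = 1/(p*(1-p)).
p = 0.71, 1-p = 0.29.
p*(1-p) = 0.2059.
I(p) = 1/0.2059 = 4.8567

4.8567


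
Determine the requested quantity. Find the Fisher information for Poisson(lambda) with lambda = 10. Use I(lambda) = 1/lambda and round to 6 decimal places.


Fisher information for Poisson: I(lambda) = 1/lambda.
lambda = 10.
I(lambda) = 1/10 = 0.100000

0.100000


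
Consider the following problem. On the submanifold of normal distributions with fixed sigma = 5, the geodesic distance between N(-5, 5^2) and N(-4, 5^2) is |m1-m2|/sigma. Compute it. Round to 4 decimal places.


On the fixed-variance normal subfamily, geodesic distance = |m1-m2|/sigma.
|-5 - -4| = 1.
sigma = 5.
d = 1/5 = 0.2000

0.2000


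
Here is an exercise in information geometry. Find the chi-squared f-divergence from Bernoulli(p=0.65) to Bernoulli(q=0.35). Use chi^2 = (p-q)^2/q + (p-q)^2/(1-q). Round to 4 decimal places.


Chi-squared divergence between Bernoulli distributions:
chi^2 = (p-q)^2/q + (p-q)^2/(1-q).
p = 0.65, q = 0.35, p-q = 0.3.
(p-q)^2 = 0.09.
term1 = 0.09/0.35 = 0.257143.
term2 = 0.09/0.65 = 0.138462.
chi^2 = 0.257143 + 0.138462 = 0.3956

0.3956


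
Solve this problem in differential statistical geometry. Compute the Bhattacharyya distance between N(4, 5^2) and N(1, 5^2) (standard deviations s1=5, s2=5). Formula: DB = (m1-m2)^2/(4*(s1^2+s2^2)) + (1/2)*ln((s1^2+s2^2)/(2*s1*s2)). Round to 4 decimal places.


Bhattacharyya distance between two Gaussians:
DB = (m1-m2)^2/(4*(s1^2+s2^2)) + (1/2)*ln((s1^2+s2^2)/(2*s1*s2)).
(m1-m2)^2 = (3)^2 = 9.
s1^2+s2^2 = 25 + 25 = 50.
term1 = 9/200 = 0.045.
term2 = 0.5*ln(50/50.0) = 0.0.
DB = 0.045 + 0.0 = 0.0450

0.0450


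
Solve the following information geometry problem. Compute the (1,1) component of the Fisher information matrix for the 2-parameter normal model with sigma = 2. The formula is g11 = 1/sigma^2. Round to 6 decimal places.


For the 2-parameter normal family, the Fisher metric has:
  g11 = 1/sigma^2, g22 = 2/sigma^2.
sigma = 2, sigma^2 = 4.
g11 = 0.250000

0.250000


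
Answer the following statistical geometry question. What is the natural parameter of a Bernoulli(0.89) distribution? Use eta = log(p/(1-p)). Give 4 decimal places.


Natural parameter for Bernoulli: eta = log(p/(1-p)).
p = 0.89, 1-p = 0.11.
p/(1-p) = 8.090909.
eta = log(8.090909) = 2.0907

2.0907


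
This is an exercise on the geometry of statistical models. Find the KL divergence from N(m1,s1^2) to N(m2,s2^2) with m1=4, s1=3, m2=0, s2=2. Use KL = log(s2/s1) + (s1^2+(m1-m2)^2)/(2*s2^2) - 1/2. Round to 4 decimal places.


KL divergence between normal distributions:
KL = log(s2/s1) + (s1^2 + (m1-m2)^2)/(2*s2^2) - 1/2.
log(2/3) = -0.405465.
(3^2 + (4-0)^2)/(2*2^2) = (9 + 16)/8 = 3.125.
KL = -0.405465 + 3.125 - 0.5 = 2.2195

2.2195


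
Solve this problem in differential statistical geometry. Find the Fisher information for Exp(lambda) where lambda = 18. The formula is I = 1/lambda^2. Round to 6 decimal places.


Fisher information for exponential: I(lambda) = 1/lambda^2.
lambda = 18, lambda^2 = 324.
I = 1/324 = 0.003086

0.003086


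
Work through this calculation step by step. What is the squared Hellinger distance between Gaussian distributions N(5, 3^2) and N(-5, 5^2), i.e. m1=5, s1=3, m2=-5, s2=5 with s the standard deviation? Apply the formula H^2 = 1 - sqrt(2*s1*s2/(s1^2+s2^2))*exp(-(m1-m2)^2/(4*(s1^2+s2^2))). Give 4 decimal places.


Squared Hellinger distance for Gaussians:
H^2 = 1 - sqrt(2*s1*s2/(s1^2+s2^2)) * exp(-(m1-m2)^2/(4*(s1^2+s2^2))).
s1^2 = 9, s2^2 = 25, s1^2+s2^2 = 34.
sqrt(2*3*5/(34)) = 0.939336.
(m1-m2)^2 = (10)^2 = 100.
exp(-100/(4*34)) = exp(-0.735294) = 0.479364.
H^2 = 1 - 0.939336*0.479364 = 0.5497

0.5497


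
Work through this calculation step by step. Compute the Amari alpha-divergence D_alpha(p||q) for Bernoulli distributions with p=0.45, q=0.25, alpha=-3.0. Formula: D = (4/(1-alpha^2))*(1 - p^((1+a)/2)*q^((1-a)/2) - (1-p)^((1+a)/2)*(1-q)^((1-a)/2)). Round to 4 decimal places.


Amari alpha-divergence:
D = (4/(1-alpha^2))*(1 - p^((1+a)/2)*q^((1-a)/2) - (1-p)^((1+a)/2)*(1-q)^((1-a)/2)).
alpha = -3.0, p = 0.45, q = 0.25.
e1 = (1+alpha)/2 = -1.0, e2 = (1-alpha)/2 = 2.0.
t1 = p^e1 * q^e2 = 0.45^-1.0 * 0.25^2.0 = 0.138889.
t2 = (1-p)^e1 * (1-q)^e2 = 0.55^-1.0 * 0.75^2.0 = 1.022727.
4/(1-alpha^2) = -0.5.
D = -0.5*(1 - 0.138889 - 1.022727) = 0.0808

0.0808


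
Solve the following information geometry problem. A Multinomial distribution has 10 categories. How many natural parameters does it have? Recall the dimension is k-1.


Exponential family dimension calculation:
For Multinomial with k=10 categories, dim = k-1 = 9.

9


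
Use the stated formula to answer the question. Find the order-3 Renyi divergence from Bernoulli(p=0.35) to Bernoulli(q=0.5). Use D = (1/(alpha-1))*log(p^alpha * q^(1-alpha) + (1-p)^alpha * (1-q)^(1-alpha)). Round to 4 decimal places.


Renyi divergence of order alpha between Bernoulli distributions:
D = (1/(alpha-1))*log(p^alpha * q^(1-alpha) + (1-p)^alpha * (1-q)^(1-alpha)).
alpha = 3, p = 0.35, q = 0.5.
p^alpha * q^(1-alpha) = 0.35^3 * 0.5^-2 = 0.1715.
(1-p)^alpha * (1-q)^(1-alpha) = 0.65^3 * 0.5^-2 = 1.0985.
sum = 0.1715 + 1.0985 = 1.27.
D = (1/2)*log(1.27) = 0.1195

0.1195


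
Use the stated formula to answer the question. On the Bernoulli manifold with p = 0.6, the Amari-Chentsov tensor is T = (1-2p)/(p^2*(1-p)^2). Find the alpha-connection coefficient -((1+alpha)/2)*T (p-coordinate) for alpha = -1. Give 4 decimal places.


Skewness (Amari-Chentsov) tensor: T = (1-2p)/(p^2*(1-p)^2).
p = 0.6, 1-2p = -0.2, p^2 = 0.36, (1-p)^2 = 0.16.
T = -0.2/(0.36 * 0.16) = -3.472222.
In the p-coordinate, Gamma^(alpha) = Gamma^(0) - (alpha/2)*T with Gamma^(0) = (1/2)*g'(p) = -T/2,
so Gamma^(alpha) = -((1+alpha)/2)*T.
alpha = -1, -(1+alpha)/2 = 0.0.
Gamma = 0.0 * -3.472222 = 0.0000

0.0000


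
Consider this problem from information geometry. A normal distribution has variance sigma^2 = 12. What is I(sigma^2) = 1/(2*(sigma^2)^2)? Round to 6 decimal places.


Fisher information for variance: I(sigma^2) = 1/(2*sigma^4).
sigma^2 = 12, so sigma^4 = 144.
I = 1/(2*144) = 1/288 = 0.003472

0.003472


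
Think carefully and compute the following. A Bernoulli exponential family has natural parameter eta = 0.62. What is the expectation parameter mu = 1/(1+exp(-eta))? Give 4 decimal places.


Dual coordinate (expectation parameter) for Bernoulli:
mu = 1/(1+exp(-eta)).
eta = 0.62.
exp(-eta) = exp(-0.62) = 0.537944.
mu = 1/(1+0.537944) = 0.6502

0.6502


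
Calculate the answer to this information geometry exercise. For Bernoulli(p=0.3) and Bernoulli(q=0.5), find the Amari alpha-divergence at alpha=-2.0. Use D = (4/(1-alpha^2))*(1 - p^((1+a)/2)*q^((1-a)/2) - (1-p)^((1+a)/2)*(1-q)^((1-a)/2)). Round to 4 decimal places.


Amari alpha-divergence:
D = (4/(1-alpha^2))*(1 - p^((1+a)/2)*q^((1-a)/2) - (1-p)^((1+a)/2)*(1-q)^((1-a)/2)).
alpha = -2.0, p = 0.3, q = 0.5.
e1 = (1+alpha)/2 = -0.5, e2 = (1-alpha)/2 = 1.5.
t1 = p^e1 * q^e2 = 0.3^-0.5 * 0.5^1.5 = 0.645497.
t2 = (1-p)^e1 * (1-q)^e2 = 0.7^-0.5 * 0.5^1.5 = 0.422577.
4/(1-alpha^2) = -1.333333.
D = -1.333333*(1 - 0.645497 - 0.422577) = 0.0908

0.0908


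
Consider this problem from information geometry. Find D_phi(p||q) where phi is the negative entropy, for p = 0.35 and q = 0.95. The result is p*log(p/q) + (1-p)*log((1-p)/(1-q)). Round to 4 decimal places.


Bregman divergence with negative entropy generator:
D = p*log(p/q) + (1-p)*log((1-p)/(1-q)).
p = 0.35, q = 0.95.
p*log(p/q) = 0.35*log(0.35/0.95) = -0.349485.
(1-p)*log((1-p)/(1-q)) = 0.65*log(0.65/0.05) = 1.667217.
D = -0.349485 + 1.667217 = 1.3177

1.3177


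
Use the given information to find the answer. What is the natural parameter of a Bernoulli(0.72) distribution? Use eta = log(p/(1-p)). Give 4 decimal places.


Natural parameter for Bernoulli: eta = log(p/(1-p)).
p = 0.72, 1-p = 0.28.
p/(1-p) = 2.571429.
eta = log(2.571429) = 0.9445

0.9445


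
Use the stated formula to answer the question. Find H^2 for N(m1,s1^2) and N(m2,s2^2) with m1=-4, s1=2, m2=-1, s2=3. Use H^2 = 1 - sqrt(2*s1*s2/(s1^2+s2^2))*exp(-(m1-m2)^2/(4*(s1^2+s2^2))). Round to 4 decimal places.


Squared Hellinger distance for Gaussians:
H^2 = 1 - sqrt(2*s1*s2/(s1^2+s2^2)) * exp(-(m1-m2)^2/(4*(s1^2+s2^2))).
s1^2 = 4, s2^2 = 9, s1^2+s2^2 = 13.
sqrt(2*2*3/(13)) = 0.960769.
(m1-m2)^2 = (-3)^2 = 9.
exp(-9/(4*13)) = exp(-0.173077) = 0.841073.
H^2 = 1 - 0.960769*0.841073 = 0.1919

0.1919


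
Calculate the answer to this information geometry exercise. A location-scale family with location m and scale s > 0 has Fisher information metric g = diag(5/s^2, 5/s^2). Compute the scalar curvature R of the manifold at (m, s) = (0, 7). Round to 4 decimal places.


The metric has the form g = (A dm^2 + B ds^2)/s^2 with A = 5, B = 5.
Substitute u = sqrt(A/B)*m: g = B*(du^2 + ds^2)/s^2, i.e. B times the
Poincare upper half-plane metric, which has constant Gaussian curvature -1.
Scaling a 2D metric by a constant c divides the Gaussian curvature by c,
so K = -1/B = -1/(5) = -0.2000 everywhere (the point (m, s) = (0, 7) is irrelevant:
the curvature is constant).
Scalar curvature in dimension 2: R = 2K = -2/(5) = -0.4000.

-0.4000


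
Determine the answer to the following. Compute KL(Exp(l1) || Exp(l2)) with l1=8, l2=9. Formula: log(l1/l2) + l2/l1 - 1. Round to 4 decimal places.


KL divergence for exponential family:
KL = log(l1/l2) + l2/l1 - 1.
log(8/9) = -0.117783.
9/8 = 1.125.
KL = -0.117783 + 1.125 - 1 = 0.0072

0.0072


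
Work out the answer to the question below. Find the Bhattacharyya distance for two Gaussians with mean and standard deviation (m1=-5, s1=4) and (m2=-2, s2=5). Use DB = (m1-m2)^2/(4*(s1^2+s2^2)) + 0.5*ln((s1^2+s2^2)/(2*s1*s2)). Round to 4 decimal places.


Bhattacharyya distance between two Gaussians:
DB = (m1-m2)^2/(4*(s1^2+s2^2)) + (1/2)*ln((s1^2+s2^2)/(2*s1*s2)).
(m1-m2)^2 = (-3)^2 = 9.
s1^2+s2^2 = 16 + 25 = 41.
term1 = 9/164 = 0.054878.
term2 = 0.5*ln(41/40.0) = 0.012346.
DB = 0.054878 + 0.012346 = 0.0672

0.0672


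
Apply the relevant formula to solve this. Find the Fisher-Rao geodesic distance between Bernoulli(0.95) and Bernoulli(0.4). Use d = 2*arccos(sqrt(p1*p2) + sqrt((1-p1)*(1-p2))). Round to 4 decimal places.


Geodesic distance on Bernoulli manifold:
d(p1,p2) = 2*arccos(sqrt(p1*p2) + sqrt((1-p1)*(1-p2))).
sqrt(p1*p2) = sqrt(0.95*0.4) = 0.616441.
sqrt((1-p1)*(1-p2)) = sqrt(0.05*0.6) = 0.173205.
arg = 0.616441 + 0.173205 = 0.789646.
d = 2*arccos(0.789646) = 1.3211

1.3211


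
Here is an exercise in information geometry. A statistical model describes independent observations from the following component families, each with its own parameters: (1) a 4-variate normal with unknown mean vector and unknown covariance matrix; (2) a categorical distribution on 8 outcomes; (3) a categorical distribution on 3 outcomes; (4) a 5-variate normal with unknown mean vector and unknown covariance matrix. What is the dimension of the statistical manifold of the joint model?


The dimension of a statistical manifold equals the number of free
(independent) real parameters of the model. For a product of independent
blocks the parameter counts add.
- 4-variate normal: 4 (mean) + 4*5/2 = 10 (symmetric covariance) = 14.
- categorical on 8 outcomes (probabilities sum to 1): 8-1 = 7.
- categorical on 3 outcomes (probabilities sum to 1): 3-1 = 2.
- 5-variate normal: 5 (mean) + 5*6/2 = 15 (symmetric covariance) = 20.
Total = 14 + 7 + 2 + 20 = 43.
Dimension = 43

43


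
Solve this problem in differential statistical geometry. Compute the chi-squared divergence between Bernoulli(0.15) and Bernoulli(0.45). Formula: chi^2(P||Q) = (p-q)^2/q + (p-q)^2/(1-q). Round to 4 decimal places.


Chi-squared divergence between Bernoulli distributions:
chi^2 = (p-q)^2/q + (p-q)^2/(1-q).
p = 0.15, q = 0.45, p-q = -0.3.
(p-q)^2 = 0.09.
term1 = 0.09/0.45 = 0.2.
term2 = 0.09/0.55 = 0.163636.
chi^2 = 0.2 + 0.163636 = 0.3636

0.3636


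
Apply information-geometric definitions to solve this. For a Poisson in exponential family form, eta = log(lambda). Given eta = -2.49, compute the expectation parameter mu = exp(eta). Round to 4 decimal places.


Expectation parameter for Poisson exponential family:
mu = exp(eta).
eta = -2.49.
mu = exp(-2.49) = 0.0829

0.0829


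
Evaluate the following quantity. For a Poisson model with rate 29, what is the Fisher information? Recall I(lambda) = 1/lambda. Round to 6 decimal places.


Fisher information for Poisson: I(lambda) = 1/lambda.
lambda = 29.
I(lambda) = 1/29 = 0.034483

0.034483


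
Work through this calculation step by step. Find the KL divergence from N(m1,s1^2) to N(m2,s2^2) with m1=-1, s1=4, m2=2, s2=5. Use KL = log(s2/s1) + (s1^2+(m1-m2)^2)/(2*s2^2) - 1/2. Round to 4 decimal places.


KL divergence between normal distributions:
KL = log(s2/s1) + (s1^2 + (m1-m2)^2)/(2*s2^2) - 1/2.
log(5/4) = 0.223144.
(4^2 + (-1-2)^2)/(2*5^2) = (16 + 9)/50 = 0.5.
KL = 0.223144 + 0.5 - 0.5 = 0.2231

0.2231


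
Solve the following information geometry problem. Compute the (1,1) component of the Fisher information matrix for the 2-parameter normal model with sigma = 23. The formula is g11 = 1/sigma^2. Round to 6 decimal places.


For the 2-parameter normal family, the Fisher metric has:
  g11 = 1/sigma^2, g22 = 2/sigma^2.
sigma = 23, sigma^2 = 529.
g11 = 0.001890

0.001890


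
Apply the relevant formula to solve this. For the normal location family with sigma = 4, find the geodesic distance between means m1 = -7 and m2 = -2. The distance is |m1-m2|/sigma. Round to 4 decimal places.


On the fixed-variance normal subfamily, geodesic distance = |m1-m2|/sigma.
|-7 - -2| = 5.
sigma = 4.
d = 5/4 = 1.2500

1.2500


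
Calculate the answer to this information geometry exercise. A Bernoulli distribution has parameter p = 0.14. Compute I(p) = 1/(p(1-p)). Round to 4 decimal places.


For Bernoulli(p), Fisher information is I(p) = 1/(p*(1-p)).
p = 0.14, 1-p = 0.86.
p*(1-p) = 0.1204.
I(p) = 1/0.1204 = 8.3056

8.3056


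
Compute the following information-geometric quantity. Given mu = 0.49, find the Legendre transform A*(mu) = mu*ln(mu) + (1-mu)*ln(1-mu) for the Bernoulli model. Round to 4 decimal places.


Legendre transform for Bernoulli:
A*(mu) = mu*log(mu) + (1-mu)*log(1-mu).
mu = 0.49, 1-mu = 0.51.
mu*log(mu) = 0.49*log(0.49) = -0.349541.
(1-mu)*log(1-mu) = 0.51*log(0.51) = -0.343406.
A* = -0.349541 + -0.343406 = -0.6929

-0.6929


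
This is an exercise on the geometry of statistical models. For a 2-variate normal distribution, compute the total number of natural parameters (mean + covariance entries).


Exponential family dimension calculation:
For 2-dim MVN: mean has 2 params, covariance has 2*3/2 = 3 unique entries.
Total dim = 2 + 3 = 5.

5


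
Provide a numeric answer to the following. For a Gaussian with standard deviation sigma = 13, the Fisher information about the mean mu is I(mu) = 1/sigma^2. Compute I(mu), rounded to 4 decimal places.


The Fisher information for the mean of a normal distribution is I(mu) = 1/sigma^2.
sigma = 13, so sigma^2 = 169.
I(mu) = 1/169 = 0.0059

0.0059


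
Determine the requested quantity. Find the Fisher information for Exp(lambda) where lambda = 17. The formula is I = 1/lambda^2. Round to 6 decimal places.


Fisher information for exponential: I(lambda) = 1/lambda^2.
lambda = 17, lambda^2 = 289.
I = 1/289 = 0.003460

0.003460


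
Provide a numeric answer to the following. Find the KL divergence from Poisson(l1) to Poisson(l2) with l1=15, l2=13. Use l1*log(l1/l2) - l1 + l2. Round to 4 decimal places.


KL divergence for Poisson:
KL = l1*log(l1/l2) - l1 + l2.
l1 = 15, l2 = 13.
log(15/13) = 0.143101.
l1*log(l1/l2) = 15 * 0.143101 = 2.146513.
KL = 2.146513 - 15 + 13 = 0.1465

0.1465


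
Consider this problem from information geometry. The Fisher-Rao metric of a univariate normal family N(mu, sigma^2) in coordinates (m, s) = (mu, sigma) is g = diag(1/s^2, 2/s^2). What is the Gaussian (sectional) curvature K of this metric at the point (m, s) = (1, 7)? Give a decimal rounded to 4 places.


The metric has the form g = (A dm^2 + B ds^2)/s^2 with A = 1, B = 2.
Substitute u = sqrt(A/B)*m: g = B*(du^2 + ds^2)/s^2, i.e. B times the
Poincare upper half-plane metric, which has constant Gaussian curvature -1.
Scaling a 2D metric by a constant c divides the Gaussian curvature by c,
so K = -1/B = -1/(2) = -0.5000 everywhere (the point (m, s) = (1, 7) is irrelevant:
the curvature is constant).
The requested Gaussian curvature is K = -0.5000.

-0.5000


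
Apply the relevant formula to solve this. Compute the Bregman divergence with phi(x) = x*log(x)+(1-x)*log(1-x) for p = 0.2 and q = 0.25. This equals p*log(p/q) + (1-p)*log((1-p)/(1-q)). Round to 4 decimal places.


Bregman divergence with negative entropy generator:
D = p*log(p/q) + (1-p)*log((1-p)/(1-q)).
p = 0.2, q = 0.25.
p*log(p/q) = 0.2*log(0.2/0.25) = -0.044629.
(1-p)*log((1-p)/(1-q)) = 0.8*log(0.8/0.75) = 0.051631.
D = -0.044629 + 0.051631 = 0.0070

0.0070


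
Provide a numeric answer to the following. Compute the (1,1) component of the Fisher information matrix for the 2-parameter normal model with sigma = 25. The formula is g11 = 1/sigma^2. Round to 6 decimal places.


For the 2-parameter normal family, the Fisher metric has:
  g11 = 1/sigma^2, g22 = 2/sigma^2.
sigma = 25, sigma^2 = 625.
g11 = 0.001600

0.001600


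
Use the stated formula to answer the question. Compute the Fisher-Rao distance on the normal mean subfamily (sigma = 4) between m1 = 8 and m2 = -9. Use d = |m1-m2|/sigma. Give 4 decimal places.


On the fixed-variance normal subfamily, geodesic distance = |m1-m2|/sigma.
|8 - -9| = 17.
sigma = 4.
d = 17/4 = 4.2500

4.2500


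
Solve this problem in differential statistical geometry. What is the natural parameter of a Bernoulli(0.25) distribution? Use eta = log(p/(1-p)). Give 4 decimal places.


Natural parameter for Bernoulli: eta = log(p/(1-p)).
p = 0.25, 1-p = 0.75.
p/(1-p) = 0.333333.
eta = log(0.333333) = -1.0986

-1.0986


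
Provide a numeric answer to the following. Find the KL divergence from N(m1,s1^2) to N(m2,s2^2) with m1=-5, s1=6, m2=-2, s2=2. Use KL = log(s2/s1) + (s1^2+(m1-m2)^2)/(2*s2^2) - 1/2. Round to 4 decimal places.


KL divergence between normal distributions:
KL = log(s2/s1) + (s1^2 + (m1-m2)^2)/(2*s2^2) - 1/2.
log(2/6) = -1.098612.
(6^2 + (-5--2)^2)/(2*2^2) = (36 + 9)/8 = 5.625.
KL = -1.098612 + 5.625 - 0.5 = 4.0264

4.0264


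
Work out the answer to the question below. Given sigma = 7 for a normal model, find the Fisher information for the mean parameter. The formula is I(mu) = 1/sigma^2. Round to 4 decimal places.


The Fisher information for the mean of a normal distribution is I(mu) = 1/sigma^2.
sigma = 7, so sigma^2 = 49.
I(mu) = 1/49 = 0.0204

0.0204


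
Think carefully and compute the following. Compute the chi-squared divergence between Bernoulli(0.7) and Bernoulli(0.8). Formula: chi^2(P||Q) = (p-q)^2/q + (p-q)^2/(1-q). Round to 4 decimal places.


Chi-squared divergence between Bernoulli distributions:
chi^2 = (p-q)^2/q + (p-q)^2/(1-q).
p = 0.7, q = 0.8, p-q = -0.1.
(p-q)^2 = 0.01.
term1 = 0.01/0.8 = 0.0125.
term2 = 0.01/0.2 = 0.05.
chi^2 = 0.0125 + 0.05 = 0.0625

0.0625


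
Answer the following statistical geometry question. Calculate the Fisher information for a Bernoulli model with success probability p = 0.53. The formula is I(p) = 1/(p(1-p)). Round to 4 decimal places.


For Bernoulli(p), Fisher information is I(p) = 1/(p*(1-p)).
p = 0.53, 1-p = 0.47.
p*(1-p) = 0.2491.
I(p) = 1/0.2491 = 4.0145

4.0145


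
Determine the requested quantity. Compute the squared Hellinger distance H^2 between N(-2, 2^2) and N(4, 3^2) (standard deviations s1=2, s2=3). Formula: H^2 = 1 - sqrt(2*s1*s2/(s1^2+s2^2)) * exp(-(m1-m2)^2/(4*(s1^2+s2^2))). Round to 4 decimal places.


Squared Hellinger distance for Gaussians:
H^2 = 1 - sqrt(2*s1*s2/(s1^2+s2^2)) * exp(-(m1-m2)^2/(4*(s1^2+s2^2))).
s1^2 = 4, s2^2 = 9, s1^2+s2^2 = 13.
sqrt(2*2*3/(13)) = 0.960769.
(m1-m2)^2 = (-6)^2 = 36.
exp(-36/(4*13)) = exp(-0.692308) = 0.50042.
H^2 = 1 - 0.960769*0.50042 = 0.5192

0.5192


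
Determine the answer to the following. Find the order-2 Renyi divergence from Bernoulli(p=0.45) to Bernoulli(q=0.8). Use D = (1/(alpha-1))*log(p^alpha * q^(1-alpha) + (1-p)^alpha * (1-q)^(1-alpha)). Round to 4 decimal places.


Renyi divergence of order alpha between Bernoulli distributions:
D = (1/(alpha-1))*log(p^alpha * q^(1-alpha) + (1-p)^alpha * (1-q)^(1-alpha)).
alpha = 2, p = 0.45, q = 0.8.
p^alpha * q^(1-alpha) = 0.45^2 * 0.8^-1 = 0.253125.
(1-p)^alpha * (1-q)^(1-alpha) = 0.55^2 * 0.2^-1 = 1.5125.
sum = 0.253125 + 1.5125 = 1.765625.
D = (1/1)*log(1.765625) = 0.5685

0.5685


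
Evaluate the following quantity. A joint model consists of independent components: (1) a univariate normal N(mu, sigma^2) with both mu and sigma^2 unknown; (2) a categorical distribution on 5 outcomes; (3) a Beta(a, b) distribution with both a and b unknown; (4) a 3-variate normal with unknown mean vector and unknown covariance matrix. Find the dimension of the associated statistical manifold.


The dimension of a statistical manifold equals the number of free
(independent) real parameters of the model. For a product of independent
blocks the parameter counts add.
- normal (mu, sigma^2): 2.
- categorical on 5 outcomes (probabilities sum to 1): 5-1 = 4.
- Beta (a, b): 2.
- 3-variate normal: 3 (mean) + 3*4/2 = 6 (symmetric covariance) = 9.
Total = 2 + 4 + 2 + 9 = 17.
Dimension = 17

17


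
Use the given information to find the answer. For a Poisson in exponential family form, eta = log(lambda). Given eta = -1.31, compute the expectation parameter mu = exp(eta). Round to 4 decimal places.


Expectation parameter for Poisson exponential family:
mu = exp(eta).
eta = -1.31.
mu = exp(-1.31) = 0.2698

0.2698


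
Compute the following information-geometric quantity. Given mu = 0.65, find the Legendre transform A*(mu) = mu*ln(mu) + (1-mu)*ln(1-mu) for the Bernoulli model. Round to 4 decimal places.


Legendre transform for Bernoulli:
A*(mu) = mu*log(mu) + (1-mu)*log(1-mu).
mu = 0.65, 1-mu = 0.35.
mu*log(mu) = 0.65*log(0.65) = -0.280009.
(1-mu)*log(1-mu) = 0.35*log(0.35) = -0.367438.
A* = -0.280009 + -0.367438 = -0.6474

-0.6474


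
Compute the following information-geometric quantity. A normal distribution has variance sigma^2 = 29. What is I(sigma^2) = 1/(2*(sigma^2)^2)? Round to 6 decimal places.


Fisher information for variance: I(sigma^2) = 1/(2*sigma^4).
sigma^2 = 29, so sigma^4 = 841.
I = 1/(2*841) = 1/1682 = 0.000595

0.000595


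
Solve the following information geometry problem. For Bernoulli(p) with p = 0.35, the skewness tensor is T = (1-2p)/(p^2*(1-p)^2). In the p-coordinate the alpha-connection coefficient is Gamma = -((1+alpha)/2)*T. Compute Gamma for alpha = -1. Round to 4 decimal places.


Skewness (Amari-Chentsov) tensor: T = (1-2p)/(p^2*(1-p)^2).
p = 0.35, 1-2p = 0.3, p^2 = 0.1225, (1-p)^2 = 0.4225.
T = 0.3/(0.1225 * 0.4225) = 5.796401.
In the p-coordinate, Gamma^(alpha) = Gamma^(0) - (alpha/2)*T with Gamma^(0) = (1/2)*g'(p) = -T/2,
so Gamma^(alpha) = -((1+alpha)/2)*T.
alpha = -1, -(1+alpha)/2 = 0.0.
Gamma = 0.0 * 5.796401 = 0.0000

0.0000


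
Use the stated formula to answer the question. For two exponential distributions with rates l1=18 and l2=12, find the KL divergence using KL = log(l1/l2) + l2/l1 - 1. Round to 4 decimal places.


KL divergence for exponential family:
KL = log(l1/l2) + l2/l1 - 1.
log(18/12) = 0.405465.
12/18 = 0.666667.
KL = 0.405465 + 0.666667 - 1 = 0.0721

0.0721


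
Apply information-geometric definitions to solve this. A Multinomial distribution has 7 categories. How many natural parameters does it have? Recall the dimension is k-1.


Exponential family dimension calculation:
For Multinomial with k=7 categories, dim = k-1 = 6.

6


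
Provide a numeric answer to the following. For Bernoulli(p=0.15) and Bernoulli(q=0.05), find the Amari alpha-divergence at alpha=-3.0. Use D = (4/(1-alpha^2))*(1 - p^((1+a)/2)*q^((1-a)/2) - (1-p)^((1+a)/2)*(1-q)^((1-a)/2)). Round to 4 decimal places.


Amari alpha-divergence:
D = (4/(1-alpha^2))*(1 - p^((1+a)/2)*q^((1-a)/2) - (1-p)^((1+a)/2)*(1-q)^((1-a)/2)).
alpha = -3.0, p = 0.15, q = 0.05.
e1 = (1+alpha)/2 = -1.0, e2 = (1-alpha)/2 = 2.0.
t1 = p^e1 * q^e2 = 0.15^-1.0 * 0.05^2.0 = 0.016667.
t2 = (1-p)^e1 * (1-q)^e2 = 0.85^-1.0 * 0.95^2.0 = 1.061765.
4/(1-alpha^2) = -0.5.
D = -0.5*(1 - 0.016667 - 1.061765) = 0.0392

0.0392


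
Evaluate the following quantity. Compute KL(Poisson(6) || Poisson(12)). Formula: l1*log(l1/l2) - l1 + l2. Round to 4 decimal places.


KL divergence for Poisson:
KL = l1*log(l1/l2) - l1 + l2.
l1 = 6, l2 = 12.
log(6/12) = -0.693147.
l1*log(l1/l2) = 6 * -0.693147 = -4.158883.
KL = -4.158883 - 6 + 12 = 1.8411

1.8411


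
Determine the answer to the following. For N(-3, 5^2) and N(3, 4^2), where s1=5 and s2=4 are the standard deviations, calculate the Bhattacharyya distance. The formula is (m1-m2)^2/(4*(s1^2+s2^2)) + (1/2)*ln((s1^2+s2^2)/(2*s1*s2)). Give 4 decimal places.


Bhattacharyya distance between two Gaussians:
DB = (m1-m2)^2/(4*(s1^2+s2^2)) + (1/2)*ln((s1^2+s2^2)/(2*s1*s2)).
(m1-m2)^2 = (-6)^2 = 36.
s1^2+s2^2 = 25 + 16 = 41.
term1 = 36/164 = 0.219512.
term2 = 0.5*ln(41/40.0) = 0.012346.
DB = 0.219512 + 0.012346 = 0.2319

0.2319


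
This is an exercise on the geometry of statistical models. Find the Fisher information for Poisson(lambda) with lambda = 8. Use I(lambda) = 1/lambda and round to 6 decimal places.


Fisher information for Poisson: I(lambda) = 1/lambda.
lambda = 8.
I(lambda) = 1/8 = 0.125000

0.125000


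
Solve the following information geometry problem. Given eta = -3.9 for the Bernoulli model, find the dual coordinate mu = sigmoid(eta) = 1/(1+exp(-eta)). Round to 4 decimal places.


Dual coordinate (expectation parameter) for Bernoulli:
mu = 1/(1+exp(-eta)).
eta = -3.9.
exp(-eta) = exp(3.9) = 49.402449.
mu = 1/(1+49.402449) = 0.0198

0.0198
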